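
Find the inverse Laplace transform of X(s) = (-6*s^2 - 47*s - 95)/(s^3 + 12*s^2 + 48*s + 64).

Factor the denominator: s^3 + 12*s^2 + 48*s + 64 = (s + 4)^3.
Partial fraction decomposition gives [-6/(s + 4)] + [(s + 4)^(-2)] + [-3/(s + 4)^3].
Invert each term: -6/(s + 4) ↔ -6e^(-4t); 1/(s + 4)^2 ↔ t·e^(-4t); -3/(s + 4)^3 ↔ (-3/2)t^2·e^(-4t).

-3*t^2*exp(-4*t)/2 + t*exp(-4*t) - 6*exp(-4*t)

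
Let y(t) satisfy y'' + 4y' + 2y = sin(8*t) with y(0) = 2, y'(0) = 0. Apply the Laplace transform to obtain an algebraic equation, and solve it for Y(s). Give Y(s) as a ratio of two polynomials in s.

Y(s) = (2*s^3 + 8*s^2 + 128*s + 520)/(s^4 + 4*s^3 + 66*s^2 + 256*s + 128)

Apply the Laplace transform to the equation.
Using L{y''} = s^2 Y - s·y(0) - y'(0) and L{y'} = sY - y(0), with y(0) = 2, y'(0) = 0, the left side becomes (s^2 + 4*s + 2)Y - (2*s + 8).
The right side is L{sin(8*t)} = 8/(s^2 + 64).
So (s^2 + 4*s + 2)Y = 8/(s^2 + 64) + (2*s + 8).
Divide through and combine into a single rational function.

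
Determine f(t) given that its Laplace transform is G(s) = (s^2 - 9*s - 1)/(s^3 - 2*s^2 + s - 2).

f(t) = -3*exp(2*t) - sin(t) + 4*cos(t)

Factor the denominator: s^3 - 2*s^2 + s - 2 = (s - 2)*(s^2 + 1).
Partial fraction decomposition gives [-3/(s - 2)] + [4*s/(s^2 + 1)] + [-1/(s^2 + 1)].
Invert each term: -3/(s - 2) ↔ -3e^(2t); 4·s/(s^2 + 1) ↔ 4cos(t); -1·1/(s^2 + 1) ↔ -sin(t).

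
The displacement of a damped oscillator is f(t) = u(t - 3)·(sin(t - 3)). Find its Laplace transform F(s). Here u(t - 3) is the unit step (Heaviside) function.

By the second shifting theorem, L{u(t - c)·g(t - c)} = e^(-cs)·G(s) with c = 3 and G(s) = L{g(t)}.
L{sin(t)} = 1/(s^2 + 1).

F(s) = exp(-3*s)/(s^2 + 1)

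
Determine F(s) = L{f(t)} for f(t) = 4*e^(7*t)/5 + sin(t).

By linearity of the Laplace transform, transform each term separately.
L{sin(t)} = 1/(s^2 + 1); (4/5)·[L{e^(7t)} = 1/(s - 7)].

F(s) = 1/(s^2 + 1) + 4/(5*(s - 7))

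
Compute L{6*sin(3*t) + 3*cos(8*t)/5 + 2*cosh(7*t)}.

3*s/(5*(s^2 + 64)) + 2*s/(s^2 - 49) + 18/(s^2 + 9)

By linearity of the Laplace transform, transform each term separately.
(6)·[L{sin(3t)} = 3/(s^2 + 9)]; (2)·[L{cosh(7t)} = s/(s^2 - 49)]; (3/5)·[L{cos(8t)} = s/(s^2 + 64)].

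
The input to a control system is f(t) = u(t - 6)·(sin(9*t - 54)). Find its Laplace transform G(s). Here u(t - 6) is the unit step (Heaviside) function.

By the second shifting theorem, L{u(t - c)·g(t - c)} = e^(-cs)·H(s) with c = 6 and H(s) = L{g(t)}.
L{sin(9t)} = 9/(s^2 + 81).

G(s) = 9*exp(-6*s)/(s^2 + 81)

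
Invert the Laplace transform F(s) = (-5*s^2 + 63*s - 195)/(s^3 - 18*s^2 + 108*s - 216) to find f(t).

Factor the denominator: s^3 - 18*s^2 + 108*s - 216 = (s - 6)^3.
Partial fraction decomposition gives [-5/(s - 6)] + [3/(s - 6)^2] + [3/(s - 6)^3].
Invert each term: -5/(s - 6) ↔ -5e^(6t); 3/(s - 6)^2 ↔ 3t·e^(6t); 3/(s - 6)^3 ↔ (3/2)t^2·e^(6t).

f(t) = 3*t^2*exp(6*t)/2 + 3*t*exp(6*t) - 5*exp(6*t)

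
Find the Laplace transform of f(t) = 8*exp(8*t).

L{8} = 8/s.
By the first shifting theorem, multiplying by e^(8t) replaces s with s - 8.

8/(s - 8)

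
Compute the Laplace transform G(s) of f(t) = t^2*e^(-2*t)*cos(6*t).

L{cos(6t)} = s/(s^2 + 36).
Multiplying by e^(-2t) shifts s → s + 2, so L{e^(-2*t)*cos(6*t)} = (s + 2)/((s + 2)^2 + 36).
Then apply L{t^2·g(t)} = (-1)^2 d^2/ds^2[H(s)] with H(s) = (s + 2)/((s + 2)^2 + 36):
differentiating 2 times and applying the sign gives 2*(s + 2)*(s^2 + 4*s - 104)/(s^2 + 4*s + 40)^3.

G(s) = 2*(s + 2)*(s^2 + 4*s - 104)/(s^2 + 4*s + 40)^3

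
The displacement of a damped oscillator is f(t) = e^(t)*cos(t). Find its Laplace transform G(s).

G(s) = (s - 1)/((s - 1)^2 + 1)

L{cos(t)} = s/(s^2 + 1).
By the first shifting theorem, multiplying by e^(t) replaces s with s - 1.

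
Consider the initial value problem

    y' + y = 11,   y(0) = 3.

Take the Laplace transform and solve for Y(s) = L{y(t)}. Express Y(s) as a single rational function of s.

Y(s) = (3*s + 11)/(s^2 + s)

Transform both sides with L{·}.
The derivative rules (L{y'} = sY - y(0) = sY - 3) turn the left side into (s + 1)Y - (3).
The right side is L{11} = 11/s.
So (s + 1)Y = 11/s + (3).
Divide through and combine into a single rational function.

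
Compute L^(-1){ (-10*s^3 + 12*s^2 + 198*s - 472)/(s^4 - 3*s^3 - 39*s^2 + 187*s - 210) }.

Factor the denominator: s^4 - 3*s^3 - 39*s^2 + 187*s - 210 = (s - 5)*(s - 3)*(s - 2)*(s + 7).
Partial fraction decomposition gives [-4/(s - 2)] + [-2/(s + 7)] + [-6/(s - 5)] + [2/(s - 3)].
Invert each term: -4/(s - 2) ↔ -4e^(2t); -2/(s + 7) ↔ -2e^(-7t); -6/(s - 5) ↔ -6e^(5t); 2/(s - 3) ↔ 2e^(3t).

-6*exp(5*t) + 2*exp(3*t) - 4*exp(2*t) - 2*exp(-7*t)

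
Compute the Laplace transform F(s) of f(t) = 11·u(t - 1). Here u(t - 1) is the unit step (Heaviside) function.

F(s) = 11*exp(-s)/s

By the second shifting theorem, L{u(t - c)·g(t - c)} = e^(-cs)·G(s) with c = 1 and G(s) = L{g(t)}.
L{11} = 11/s.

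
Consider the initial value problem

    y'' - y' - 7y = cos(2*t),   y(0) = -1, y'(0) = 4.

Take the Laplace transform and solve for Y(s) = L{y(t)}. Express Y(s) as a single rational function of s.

Apply the Laplace transform to the equation.
Using L{y''} = s^2 Y - s·y(0) - y'(0) and L{y'} = sY - y(0), with y(0) = -1, y'(0) = 4, the left side becomes (s^2 - s - 7)Y - (-s + 5).
The right side is L{cos(2*t)} = s/(s^2 + 4).
So (s^2 - s - 7)Y = s/(s^2 + 4) + (-s + 5).
Isolate Y and clear denominators.

Y(s) = (-s^3 + 5*s^2 - 3*s + 20)/(s^4 - s^3 - 3*s^2 - 4*s - 28)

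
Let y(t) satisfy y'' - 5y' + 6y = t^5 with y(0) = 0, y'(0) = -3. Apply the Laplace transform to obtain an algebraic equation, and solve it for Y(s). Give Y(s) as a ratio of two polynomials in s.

Take the Laplace transform of both sides.
Using L{y''} = s^2 Y - s·y(0) - y'(0) and L{y'} = sY - y(0), with y(0) = 0, y'(0) = -3, the left side becomes (s^2 - 5*s + 6)Y - (-3).
The right side is L{t^5} = 120/s^6.
So (s^2 - 5*s + 6)Y = 120/s^6 + (-3).
Solve for Y(s) and write it as one ratio of polynomials.

Y(s) = (-3*s^6 + 120)/(s^8 - 5*s^7 + 6*s^6)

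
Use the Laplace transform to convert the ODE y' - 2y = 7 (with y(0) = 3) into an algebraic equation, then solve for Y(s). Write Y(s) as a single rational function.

Laplace-transform each side.
With L{y'} = sY - y(0) = sY - 3: the LHS transforms to (s - 2)Y - (3).
The right side is L{7} = 7/s.
So (s - 2)Y = 7/s + (3).
Solve for Y(s) and write it as one ratio of polynomials.

Y(s) = (3*s + 7)/(s^2 - 2*s)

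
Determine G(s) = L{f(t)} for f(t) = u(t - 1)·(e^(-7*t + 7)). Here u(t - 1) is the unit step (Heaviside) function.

By the second shifting theorem, L{u(t - c)·g(t - c)} = e^(-cs)·H(s) with c = 1 and H(s) = L{g(t)}.
L{e^(-7t)} = 1/(s + 7).

G(s) = exp(-s)/(s + 7)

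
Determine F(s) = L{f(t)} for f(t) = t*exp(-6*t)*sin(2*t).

L{sin(2t)} = 2/(s^2 + 4).
Multiplying by e^(-6t) shifts s → s + 6, so L{exp(-6*t)*sin(2*t)} = 2/((s + 6)^2 + 4).
Then apply L{t·g(t)} = -d/ds[G(s)] with G(s) = 2/((s + 6)^2 + 4):
differentiating 1 time and applying the sign gives 4*(s + 6)/(s^2 + 12*s + 40)^2.

F(s) = 4*(s + 6)/(s^2 + 12*s + 40)^2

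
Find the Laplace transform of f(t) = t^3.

L{t^3} = 3!/s^4 = 6/s^4.

6/s^4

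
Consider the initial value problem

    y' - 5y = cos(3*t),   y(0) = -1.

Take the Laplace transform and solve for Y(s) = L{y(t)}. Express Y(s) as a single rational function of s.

Take the Laplace transform of both sides.
Using L{y'} = sY - y(0) = sY - (-1), the left side becomes (s - 5)Y - (-1).
The right side is L{cos(3*t)} = s/(s^2 + 9).
So (s - 5)Y = s/(s^2 + 9) + (-1).
Divide through and combine into a single rational function.

Y(s) = (-s^2 + s - 9)/(s^3 - 5*s^2 + 9*s - 45)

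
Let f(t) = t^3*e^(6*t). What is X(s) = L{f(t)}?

X(s) = 6/(s - 6)^4

L{t^3} = 3!/s^4 = 6/s^4.
By the first shifting theorem, multiplying by e^(6t) replaces s with s - 6.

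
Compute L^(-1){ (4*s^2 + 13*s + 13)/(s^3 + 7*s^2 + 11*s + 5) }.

t*exp(-t) + exp(-t) + 3*exp(-5*t)

Factor the denominator: s^3 + 7*s^2 + 11*s + 5 = (s + 1)^2*(s + 5).
Partial fraction decomposition gives [1/(s + 1)] + [(s + 1)^(-2)] + [3/(s + 5)].
Invert each term: 1/(s + 1) ↔ e^(-t); 1/(s + 1)^2 ↔ t·e^(-t); 3/(s + 5) ↔ 3e^(-5t).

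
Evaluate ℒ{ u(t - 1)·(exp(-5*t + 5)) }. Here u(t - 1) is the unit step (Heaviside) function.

exp(-s)/(s + 5)

By the second shifting theorem, L{u(t - c)·g(t - c)} = e^(-cs)·H(s) with c = 1 and H(s) = L{g(t)}.
L{e^(-5t)} = 1/(s + 5).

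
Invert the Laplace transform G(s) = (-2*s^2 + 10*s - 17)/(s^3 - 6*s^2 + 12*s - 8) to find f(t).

Factor the denominator: s^3 - 6*s^2 + 12*s - 8 = (s - 2)^3.
Partial fraction decomposition gives [-2/(s - 2)] + [2/(s - 2)^2] + [-5/(s - 2)^3].
Invert each term: -2/(s - 2) ↔ -2e^(2t); 2/(s - 2)^2 ↔ 2t·e^(2t); -5/(s - 2)^3 ↔ (-5/2)t^2·e^(2t).

f(t) = -5*t^2*exp(2*t)/2 + 2*t*exp(2*t) - 2*exp(2*t)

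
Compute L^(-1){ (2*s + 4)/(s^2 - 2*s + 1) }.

6*t*exp(t) + 2*exp(t)

Factor the denominator: s^2 - 2*s + 1 = (s - 1)^2.
Partial fraction decomposition gives [2/(s - 1)] + [6/(s - 1)^2].
Invert each term: 2/(s - 1) ↔ 2e^(t); 6/(s - 1)^2 ↔ 6t·e^(t).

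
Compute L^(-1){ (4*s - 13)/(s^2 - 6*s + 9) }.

Factor the denominator: s^2 - 6*s + 9 = (s - 3)^2.
Partial fraction decomposition gives [4/(s - 3)] + [-1/(s - 3)^2].
Invert each term: 4/(s - 3) ↔ 4e^(3t); -1/(s - 3)^2 ↔ -t·e^(3t).

-t*exp(3*t) + 4*exp(3*t)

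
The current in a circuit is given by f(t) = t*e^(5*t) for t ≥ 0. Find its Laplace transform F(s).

F(s) = (s - 5)^(-2)

L{e^(5t)} = 1/(s - 5).
Then apply L{t·g(t)} = -d/ds[G(s)] with G(s) = 1/(s - 5):
differentiating 1 time and applying the sign gives (s - 5)^(-2).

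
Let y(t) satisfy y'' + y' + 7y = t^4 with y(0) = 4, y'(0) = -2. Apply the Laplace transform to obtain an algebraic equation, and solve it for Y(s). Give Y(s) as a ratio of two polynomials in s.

Y(s) = (4*s^6 + 2*s^5 + 24)/(s^7 + s^6 + 7*s^5)

Transform both sides with L{·}.
With L{y''} = s^2 Y - s·y(0) - y'(0) and L{y'} = sY - y(0), with y(0) = 4, y'(0) = -2: the LHS transforms to (s^2 + s + 7)Y - (4*s + 2).
The right side is L{t^4} = 24/s^5.
So (s^2 + s + 7)Y = 24/s^5 + (4*s + 2).
Solve for Y(s) and write it as one ratio of polynomials.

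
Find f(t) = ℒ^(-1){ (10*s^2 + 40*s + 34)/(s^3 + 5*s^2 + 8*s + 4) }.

Factor the denominator: s^3 + 5*s^2 + 8*s + 4 = (s + 1)*(s + 2)^2.
Partial fraction decomposition gives [6/(s + 2)] + [6/(s + 2)^2] + [4/(s + 1)].
Invert each term: 6/(s + 2) ↔ 6e^(-2t); 6/(s + 2)^2 ↔ 6t·e^(-2t); 4/(s + 1) ↔ 4e^(-t).

f(t) = 6*t*exp(-2*t) + 4*exp(-t) + 6*exp(-2*t)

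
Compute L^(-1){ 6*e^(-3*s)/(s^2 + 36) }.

The factor e^(-3s) signals a time shift by c = 3 (second shifting theorem).
L{sin(6t)} = 6/(s^2 + 36), so L^-1{6/(s^2 + 36)} = sin(6*t).
Hence the inverse is u(t - 3) times that function evaluated at t - 3.

Heaviside(t - 3)*(sin(6*t - 18))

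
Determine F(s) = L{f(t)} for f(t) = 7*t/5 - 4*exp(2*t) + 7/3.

The transform is linear, so treat each term independently.
L{7/3} = (7/3)/s; (7/5)·[L{t} = 1!/s^2 = 1/s^2]; (-4)·[L{e^(2t)} = 1/(s - 2)].

F(s) = -4/(s - 2) + 7/(3*s) + 7/(5*s^2)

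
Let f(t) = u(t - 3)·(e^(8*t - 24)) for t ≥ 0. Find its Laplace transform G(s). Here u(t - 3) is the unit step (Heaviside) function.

By the second shifting theorem, L{u(t - c)·g(t - c)} = e^(-cs)·H(s) with c = 3 and H(s) = L{g(t)}.
L{e^(8t)} = 1/(s - 8).

G(s) = exp(-3*s)/(s - 8)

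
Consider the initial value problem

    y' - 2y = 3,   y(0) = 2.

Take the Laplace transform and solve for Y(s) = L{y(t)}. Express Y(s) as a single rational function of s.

Y(s) = (2*s + 3)/(s^2 - 2*s)

Take the Laplace transform of both sides.
Using L{y'} = sY - y(0) = sY - 2, the left side becomes (s - 2)Y - (2).
The right side is L{3} = 3/s.
So (s - 2)Y = 3/s + (2).
Divide through and combine into a single rational function.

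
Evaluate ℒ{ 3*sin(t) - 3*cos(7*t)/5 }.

-3*s/(5*(s^2 + 49)) + 3/(s^2 + 1)

Apply the Laplace transform termwise.
(-3/5)·[L{cos(7t)} = s/(s^2 + 49)]; (3)·[L{sin(t)} = 1/(s^2 + 1)].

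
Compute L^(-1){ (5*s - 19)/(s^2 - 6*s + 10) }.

-4*exp(3*t)*sin(t) + 5*exp(3*t)*cos(t)

Complete the square in the denominator: s^2 - 6*s + 10 = (s - 3)^2 + 1^2.
Split the numerator to match: 5*s - 19 = 5·(s - 3) - 4·1.
Invert each term: 5·(s - 3)/((s - 3)^2 + 1) ↔ 5e^(3t)cos(t); -4·1/((s - 3)^2 + 1) ↔ -4e^(3t)sin(t).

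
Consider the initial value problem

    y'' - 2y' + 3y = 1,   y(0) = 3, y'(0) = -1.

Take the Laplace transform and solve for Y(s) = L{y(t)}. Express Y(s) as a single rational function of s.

Laplace-transform each side.
The derivative rules (L{y''} = s^2 Y - s·y(0) - y'(0) and L{y'} = sY - y(0), with y(0) = 3, y'(0) = -1) turn the left side into (s^2 - 2*s + 3)Y - (3*s - 7).
The right side is L{1} = 1/s.
So (s^2 - 2*s + 3)Y = 1/s + (3*s - 7).
Solve for Y(s) and write it as one ratio of polynomials.

Y(s) = (3*s^2 - 7*s + 1)/(s^3 - 2*s^2 + 3*s)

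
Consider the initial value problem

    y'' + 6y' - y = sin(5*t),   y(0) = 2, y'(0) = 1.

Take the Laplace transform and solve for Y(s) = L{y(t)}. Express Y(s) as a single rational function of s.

Laplace-transform each side.
Using L{y''} = s^2 Y - s·y(0) - y'(0) and L{y'} = sY - y(0), with y(0) = 2, y'(0) = 1, the left side becomes (s^2 + 6*s - 1)Y - (2*s + 13).
The right side is L{sin(5*t)} = 5/(s^2 + 25).
So (s^2 + 6*s - 1)Y = 5/(s^2 + 25) + (2*s + 13).
Solve for Y(s) and write it as one ratio of polynomials.

Y(s) = (2*s^3 + 13*s^2 + 50*s + 330)/(s^4 + 6*s^3 + 24*s^2 + 150*s - 25)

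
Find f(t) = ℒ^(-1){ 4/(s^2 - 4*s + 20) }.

Rewrite the denominator: s^2 - 4*s + 20 = (s - 2)^2 + 16.
The form in (s - 2) signals a first-shifting-theorem factor e^(2t).
Since L{sin(4t)} = 4/(s^2 + 16), the inverse is exp(2*t)*sin(4*t).

f(t) = exp(2*t)*sin(4*t)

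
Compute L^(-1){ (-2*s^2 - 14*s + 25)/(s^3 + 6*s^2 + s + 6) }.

Factor the denominator: s^3 + 6*s^2 + s + 6 = (s + 6)*(s^2 + 1).
Partial fraction decomposition gives [1/(s + 6)] + [-3*s/(s^2 + 1)] + [4/(s^2 + 1)].
Invert each term: 1/(s + 6) ↔ e^(-6t); -3·s/(s^2 + 1) ↔ -3cos(t); 4·1/(s^2 + 1) ↔ 4sin(t).

4*sin(t) - 3*cos(t) + exp(-6*t)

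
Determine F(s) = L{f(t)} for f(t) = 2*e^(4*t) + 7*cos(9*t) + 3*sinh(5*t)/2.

F(s) = 7*s/(s^2 + 81) + 15/(2*(s^2 - 25)) + 2/(s - 4)

By linearity of the Laplace transform, transform each term separately.
(7)·[L{cos(9t)} = s/(s^2 + 81)]; (2)·[L{e^(4t)} = 1/(s - 4)]; (3/2)·[L{sinh(5t)} = 5/(s^2 - 25)].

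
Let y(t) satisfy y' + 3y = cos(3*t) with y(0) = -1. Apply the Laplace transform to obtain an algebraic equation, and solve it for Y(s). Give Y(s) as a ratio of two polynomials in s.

Apply the Laplace transform to the equation.
With L{y'} = sY - y(0) = sY - (-1): the LHS transforms to (s + 3)Y - (-1).
The right side is L{cos(3*t)} = s/(s^2 + 9).
So (s + 3)Y = s/(s^2 + 9) + (-1).
Solve for Y(s) and write it as one ratio of polynomials.

Y(s) = (-s^2 + s - 9)/(s^3 + 3*s^2 + 9*s + 27)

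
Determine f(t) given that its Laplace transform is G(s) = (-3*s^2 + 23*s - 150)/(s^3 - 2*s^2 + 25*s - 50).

Factor the denominator: s^3 - 2*s^2 + 25*s - 50 = (s - 2)*(s^2 + 25).
Partial fraction decomposition gives [-4/(s - 2)] + [s/(s^2 + 25)] + [25/(s^2 + 25)].
Invert each term: -4/(s - 2) ↔ -4e^(2t); 1·s/(s^2 + 25) ↔ cos(5t); 5·5/(s^2 + 25) ↔ 5sin(5t).

f(t) = -4*exp(2*t) + 5*sin(5*t) + cos(5*t)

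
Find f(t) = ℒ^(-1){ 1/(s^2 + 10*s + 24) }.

f(t) = exp(-5*t)*sinh(t)

Rewrite the denominator: s^2 + 10*s + 24 = (s + 5)^2 - 1.
The form in (s + 5) signals a first-shifting-theorem factor e^(-5t).
Since L{sinh(t)} = 1/(s^2 - 1), the inverse is e^(-5*t)*sinh(t).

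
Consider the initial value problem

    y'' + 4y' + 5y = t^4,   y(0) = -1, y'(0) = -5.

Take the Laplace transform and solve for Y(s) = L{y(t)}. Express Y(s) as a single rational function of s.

Take the Laplace transform of both sides.
The derivative rules (L{y''} = s^2 Y - s·y(0) - y'(0) and L{y'} = sY - y(0), with y(0) = -1, y'(0) = -5) turn the left side into (s^2 + 4*s + 5)Y - (-s - 9).
The right side is L{t^4} = 24/s^5.
So (s^2 + 4*s + 5)Y = 24/s^5 + (-s - 9).
Divide through and combine into a single rational function.

Y(s) = (-s^6 - 9*s^5 + 24)/(s^7 + 4*s^6 + 5*s^5)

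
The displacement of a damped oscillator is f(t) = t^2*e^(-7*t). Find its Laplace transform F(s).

L{e^(-7t)} = 1/(s + 7).
Then apply L{t^2·g(t)} = (-1)^2 d^2/ds^2[G(s)] with G(s) = 1/(s + 7):
differentiating 2 times and applying the sign gives 2/(s + 7)^3.

F(s) = 2/(s + 7)^3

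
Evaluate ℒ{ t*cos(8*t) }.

L{cos(8t)} = s/(s^2 + 64).
Then apply L{t·g(t)} = -d/ds[G(s)] with G(s) = s/(s^2 + 64):
differentiating 1 time and applying the sign gives (s - 8)*(s + 8)/(s^2 + 64)^2.

(s - 8)*(s + 8)/(s^2 + 64)^2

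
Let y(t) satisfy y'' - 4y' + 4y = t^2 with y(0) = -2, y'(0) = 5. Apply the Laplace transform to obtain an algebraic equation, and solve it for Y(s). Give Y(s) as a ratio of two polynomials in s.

Y(s) = (-2*s^4 + 13*s^3 + 2)/(s^5 - 4*s^4 + 4*s^3)

Laplace-transform each side.
With L{y''} = s^2 Y - s·y(0) - y'(0) and L{y'} = sY - y(0), with y(0) = -2, y'(0) = 5: the LHS transforms to (s^2 - 4*s + 4)Y - (-2*s + 13).
The right side is L{t^2} = 2/s^3.
So (s^2 - 4*s + 4)Y = 2/s^3 + (-2*s + 13).
Divide through and combine into a single rational function.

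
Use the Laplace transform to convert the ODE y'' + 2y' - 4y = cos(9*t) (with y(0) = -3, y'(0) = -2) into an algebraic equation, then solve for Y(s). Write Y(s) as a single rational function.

Laplace-transform each side.
With L{y''} = s^2 Y - s·y(0) - y'(0) and L{y'} = sY - y(0), with y(0) = -3, y'(0) = -2: the LHS transforms to (s^2 + 2*s - 4)Y - (-3*s - 8).
The right side is L{cos(9*t)} = s/(s^2 + 81).
So (s^2 + 2*s - 4)Y = s/(s^2 + 81) + (-3*s - 8).
Solve for Y(s) and write it as one ratio of polynomials.

Y(s) = (-3*s^3 - 8*s^2 - 242*s - 648)/(s^4 + 2*s^3 + 77*s^2 + 162*s - 324)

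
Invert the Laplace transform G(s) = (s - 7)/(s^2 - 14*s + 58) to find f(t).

Rewrite the denominator: s^2 - 14*s + 58 = (s - 7)^2 + 9.
The form in (s - 7) signals a first-shifting-theorem factor e^(7t).
Since L{cos(3t)} = s/(s^2 + 9), the inverse is e^(7*t)*cos(3*t).

f(t) = exp(7*t)*cos(3*t)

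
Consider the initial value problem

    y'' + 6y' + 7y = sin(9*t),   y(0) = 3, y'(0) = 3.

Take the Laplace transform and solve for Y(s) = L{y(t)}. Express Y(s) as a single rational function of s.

Y(s) = (3*s^3 + 21*s^2 + 243*s + 1710)/(s^4 + 6*s^3 + 88*s^2 + 486*s + 567)

Apply the Laplace transform to the equation.
The derivative rules (L{y''} = s^2 Y - s·y(0) - y'(0) and L{y'} = sY - y(0), with y(0) = 3, y'(0) = 3) turn the left side into (s^2 + 6*s + 7)Y - (3*s + 21).
The right side is L{sin(9*t)} = 9/(s^2 + 81).
So (s^2 + 6*s + 7)Y = 9/(s^2 + 81) + (3*s + 21).
Divide through and combine into a single rational function.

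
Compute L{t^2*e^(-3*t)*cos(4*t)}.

2*(s + 3)*(s^2 + 6*s - 39)/(s^2 + 6*s + 25)^3

L{cos(4t)} = s/(s^2 + 16).
Multiplying by e^(-3t) shifts s → s + 3, so L{e^(-3*t)*cos(4*t)} = (s + 3)/((s + 3)^2 + 16).
Then apply L{t^2·g(t)} = (-1)^2 d^2/ds^2[G(s)] with G(s) = (s + 3)/((s + 3)^2 + 16):
differentiating 2 times and applying the sign gives 2*(s + 3)*(s^2 + 6*s - 39)/(s^2 + 6*s + 25)^3.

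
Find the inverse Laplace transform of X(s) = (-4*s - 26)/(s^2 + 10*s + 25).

-6*t*exp(-5*t) - 4*exp(-5*t)

Factor the denominator: s^2 + 10*s + 25 = (s + 5)^2.
Partial fraction decomposition gives [-4/(s + 5)] + [-6/(s + 5)^2].
Invert each term: -4/(s + 5) ↔ -4e^(-5t); -6/(s + 5)^2 ↔ -6t·e^(-5t).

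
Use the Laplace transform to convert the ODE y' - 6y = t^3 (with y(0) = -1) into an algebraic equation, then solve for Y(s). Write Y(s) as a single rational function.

Apply the Laplace transform to the equation.
The derivative rules (L{y'} = sY - y(0) = sY - (-1)) turn the left side into (s - 6)Y - (-1).
The right side is L{t^3} = 6/s^4.
So (s - 6)Y = 6/s^4 + (-1).
Solve for Y(s) and write it as one ratio of polynomials.

Y(s) = (-s^4 + 6)/(s^5 - 6*s^4)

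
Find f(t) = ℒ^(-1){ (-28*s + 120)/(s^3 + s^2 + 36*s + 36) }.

Factor the denominator: s^3 + s^2 + 36*s + 36 = (s + 1)*(s^2 + 36).
Partial fraction decomposition gives [4/(s + 1)] + [-4*s/(s^2 + 36)] + [-24/(s^2 + 36)].
Invert each term: 4/(s + 1) ↔ 4e^(-t); -4·s/(s^2 + 36) ↔ -4cos(6t); -4·6/(s^2 + 36) ↔ -4sin(6t).

f(t) = -4*sin(6*t) - 4*cos(6*t) + 4*exp(-t)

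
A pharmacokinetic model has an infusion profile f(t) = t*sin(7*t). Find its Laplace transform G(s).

L{sin(7t)} = 7/(s^2 + 49).
Then apply L{t·g(t)} = -d/ds[H(s)] with H(s) = 7/(s^2 + 49):
differentiating 1 time and applying the sign gives 14*s/(s^2 + 49)^2.

G(s) = 14*s/(s^2 + 49)^2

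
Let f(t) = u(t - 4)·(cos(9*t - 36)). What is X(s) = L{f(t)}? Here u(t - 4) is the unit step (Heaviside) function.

By the second shifting theorem, L{u(t - c)·g(t - c)} = e^(-cs)·G(s) with c = 4 and G(s) = L{g(t)}.
L{cos(9t)} = s/(s^2 + 81).

X(s) = s*exp(-4*s)/(s^2 + 81)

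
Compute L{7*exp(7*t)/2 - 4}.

By linearity of the Laplace transform, transform each term separately.
L{-4} = -4/s; (7/2)·[L{e^(7t)} = 1/(s - 7)].

7/(2*(s - 7)) - 4/s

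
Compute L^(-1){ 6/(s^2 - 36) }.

sinh(6*t)

Since L{sinh(6t)} = 6/(s^2 - 36), the inverse is sinh(6*t).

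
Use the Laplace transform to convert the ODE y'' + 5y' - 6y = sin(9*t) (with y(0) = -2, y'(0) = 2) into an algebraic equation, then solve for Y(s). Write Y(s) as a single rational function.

Y(s) = (-2*s^3 - 8*s^2 - 162*s - 639)/(s^4 + 5*s^3 + 75*s^2 + 405*s - 486)

Take the Laplace transform of both sides.
With L{y''} = s^2 Y - s·y(0) - y'(0) and L{y'} = sY - y(0), with y(0) = -2, y'(0) = 2: the LHS transforms to (s^2 + 5*s - 6)Y - (-2*s - 8).
The right side is L{sin(9*t)} = 9/(s^2 + 81).
So (s^2 + 5*s - 6)Y = 9/(s^2 + 81) + (-2*s - 8).
Solve for Y(s) and write it as one ratio of polynomials.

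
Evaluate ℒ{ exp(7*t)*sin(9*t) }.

L{sin(9t)} = 9/(s^2 + 81).
By the first shifting theorem, multiplying by e^(7t) replaces s with s - 7.

9/((s - 7)^2 + 81)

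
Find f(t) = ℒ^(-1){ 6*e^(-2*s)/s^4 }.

f(t) = Heaviside(t - 2)*((t - 2)^3)

The factor e^(-2s) signals a time shift by c = 2 (second shifting theorem).
L{t^3} = 3!/s^4 = 6/s^4, so L^-1{6/s^4} = t^3.
Hence the inverse is u(t - 2) times that function evaluated at t - 2.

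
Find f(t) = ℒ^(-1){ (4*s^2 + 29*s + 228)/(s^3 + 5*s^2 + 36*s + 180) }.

f(t) = 4*sin(6*t) + cos(6*t) + 3*exp(-5*t)

Factor the denominator: s^3 + 5*s^2 + 36*s + 180 = (s + 5)*(s^2 + 36).
Partial fraction decomposition gives [3/(s + 5)] + [s/(s^2 + 36)] + [24/(s^2 + 36)].
Invert each term: 3/(s + 5) ↔ 3e^(-5t); 1·s/(s^2 + 36) ↔ cos(6t); 4·6/(s^2 + 36) ↔ 4sin(6t).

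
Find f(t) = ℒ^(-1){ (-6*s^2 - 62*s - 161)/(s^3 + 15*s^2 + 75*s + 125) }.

Factor the denominator: s^3 + 15*s^2 + 75*s + 125 = (s + 5)^3.
Partial fraction decomposition gives [-6/(s + 5)] + [-2/(s + 5)^2] + [-1/(s + 5)^3].
Invert each term: -6/(s + 5) ↔ -6e^(-5t); -2/(s + 5)^2 ↔ -2t·e^(-5t); -1/(s + 5)^3 ↔ (-1/2)t^2·e^(-5t).

f(t) = -t^2*exp(-5*t)/2 - 2*t*exp(-5*t) - 6*exp(-5*t)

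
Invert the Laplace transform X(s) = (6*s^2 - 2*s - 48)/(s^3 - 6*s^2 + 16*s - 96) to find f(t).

f(t) = 3*exp(6*t) + 4*sin(4*t) + 3*cos(4*t)

Factor the denominator: s^3 - 6*s^2 + 16*s - 96 = (s - 6)*(s^2 + 16).
Partial fraction decomposition gives [3/(s - 6)] + [3*s/(s^2 + 16)] + [16/(s^2 + 16)].
Invert each term: 3/(s - 6) ↔ 3e^(6t); 3·s/(s^2 + 16) ↔ 3cos(4t); 4·4/(s^2 + 16) ↔ 4sin(4t).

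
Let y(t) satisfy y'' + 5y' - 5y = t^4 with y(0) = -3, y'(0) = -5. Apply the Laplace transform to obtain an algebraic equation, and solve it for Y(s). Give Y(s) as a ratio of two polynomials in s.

Take the Laplace transform of both sides.
The derivative rules (L{y''} = s^2 Y - s·y(0) - y'(0) and L{y'} = sY - y(0), with y(0) = -3, y'(0) = -5) turn the left side into (s^2 + 5*s - 5)Y - (-3*s - 20).
The right side is L{t^4} = 24/s^5.
So (s^2 + 5*s - 5)Y = 24/s^5 + (-3*s - 20).
Isolate Y and clear denominators.

Y(s) = (-3*s^6 - 20*s^5 + 24)/(s^7 + 5*s^6 - 5*s^5)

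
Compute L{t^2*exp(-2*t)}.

2/(s + 2)^3

L{t^2} = 2!/s^3 = 2/s^3.
By the first shifting theorem, multiplying by e^(-2t) replaces s with s + 2.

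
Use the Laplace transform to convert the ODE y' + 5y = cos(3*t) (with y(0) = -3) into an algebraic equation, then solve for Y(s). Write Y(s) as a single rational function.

Y(s) = (-3*s^2 + s - 27)/(s^3 + 5*s^2 + 9*s + 45)

Take the Laplace transform of both sides.
The derivative rules (L{y'} = sY - y(0) = sY - (-3)) turn the left side into (s + 5)Y - (-3).
The right side is L{cos(3*t)} = s/(s^2 + 9).
So (s + 5)Y = s/(s^2 + 9) + (-3).
Solve for Y(s) and write it as one ratio of polynomials.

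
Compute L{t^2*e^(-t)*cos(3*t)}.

2*(s + 1)*(s^2 + 2*s - 26)/(s^2 + 2*s + 10)^3

L{cos(3t)} = s/(s^2 + 9).
Multiplying by e^(-t) shifts s → s + 1, so L{e^(-t)*cos(3*t)} = (s + 1)/((s + 1)^2 + 9).
Then apply L{t^2·g(t)} = (-1)^2 d^2/ds^2[G(s)] with G(s) = (s + 1)/((s + 1)^2 + 9):
differentiating 2 times and applying the sign gives 2*(s + 1)*(s^2 + 2*s - 26)/(s^2 + 2*s + 10)^3.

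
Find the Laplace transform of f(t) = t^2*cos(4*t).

2*s*(s^2 - 48)/(s^2 + 16)^3

L{cos(4t)} = s/(s^2 + 16).
Then apply L{t^2·g(t)} = (-1)^2 d^2/ds^2[G(s)] with G(s) = s/(s^2 + 16):
differentiating 2 times and applying the sign gives 2*s*(s^2 - 48)/(s^2 + 16)^3.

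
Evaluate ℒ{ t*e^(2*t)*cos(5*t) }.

(s - 7)*(s + 3)/(s^2 - 4*s + 29)^2

L{cos(5t)} = s/(s^2 + 25).
Multiplying by e^(2t) shifts s → s - 2, so L{e^(2*t)*cos(5*t)} = (s - 2)/((s - 2)^2 + 25).
Then apply L{t·g(t)} = -d/ds[H(s)] with H(s) = (s - 2)/((s - 2)^2 + 25):
differentiating 1 time and applying the sign gives (s - 7)*(s + 3)/(s^2 - 4*s + 29)^2.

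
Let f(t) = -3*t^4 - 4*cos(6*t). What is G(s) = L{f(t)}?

G(s) = -4*s/(s^2 + 36) - 72/s^5

By linearity of the Laplace transform, transform each term separately.
(-4)·[L{cos(6t)} = s/(s^2 + 36)]; (-3)·[L{t^4} = 4!/s^5 = 24/s^5].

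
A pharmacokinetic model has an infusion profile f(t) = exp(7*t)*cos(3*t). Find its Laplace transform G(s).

G(s) = (s - 7)/((s - 7)^2 + 9)

L{cos(3t)} = s/(s^2 + 9).
By the first shifting theorem, multiplying by e^(7t) replaces s with s - 7.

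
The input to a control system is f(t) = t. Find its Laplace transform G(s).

L{t} = 1!/s^2 = 1/s^2.

G(s) = s^(-2)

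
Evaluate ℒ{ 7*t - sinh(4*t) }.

Apply the Laplace transform termwise.
(-1)·[L{sinh(4t)} = 4/(s^2 - 16)]; (7)·[L{t} = 1!/s^2 = 1/s^2].

-4/(s^2 - 16) + 7/s^2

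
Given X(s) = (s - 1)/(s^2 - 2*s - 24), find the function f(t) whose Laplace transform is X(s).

Rewrite the denominator: s^2 - 2*s - 24 = (s - 1)^2 - 25.
The form in (s - 1) signals a first-shifting-theorem factor e^(t).
Since L{cosh(5t)} = s/(s^2 - 25), the inverse is exp(t)*cosh(5*t).

f(t) = exp(t)*cosh(5*t)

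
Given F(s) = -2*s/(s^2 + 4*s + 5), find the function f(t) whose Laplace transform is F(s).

f(t) = 4*exp(-2*t)*sin(t) - 2*exp(-2*t)*cos(t)

Complete the square in the denominator: s^2 + 4*s + 5 = (s + 2)^2 + 1^2.
Split the numerator to match: -2*s = -2·(s + 2) + 4·1.
Invert each term: -2·(s + 2)/((s + 2)^2 + 1) ↔ -2e^(-2t)cos(t); 4·1/((s + 2)^2 + 1) ↔ 4e^(-2t)sin(t).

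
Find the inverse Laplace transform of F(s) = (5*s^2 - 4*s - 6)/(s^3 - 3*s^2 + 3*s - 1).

Factor the denominator: s^3 - 3*s^2 + 3*s - 1 = (s - 1)^3.
Partial fraction decomposition gives [5/(s - 1)] + [6/(s - 1)^2] + [-5/(s - 1)^3].
Invert each term: 5/(s - 1) ↔ 5e^(t); 6/(s - 1)^2 ↔ 6t·e^(t); -5/(s - 1)^3 ↔ (-5/2)t^2·e^(t).

-5*t^2*exp(t)/2 + 6*t*exp(t) + 5*exp(t)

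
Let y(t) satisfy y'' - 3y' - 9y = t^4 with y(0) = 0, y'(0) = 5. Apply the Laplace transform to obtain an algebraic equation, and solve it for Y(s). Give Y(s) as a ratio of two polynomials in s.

Apply the Laplace transform to the equation.
Using L{y''} = s^2 Y - s·y(0) - y'(0) and L{y'} = sY - y(0), with y(0) = 0, y'(0) = 5, the left side becomes (s^2 - 3*s - 9)Y - (5).
The right side is L{t^4} = 24/s^5.
So (s^2 - 3*s - 9)Y = 24/s^5 + (5).
Solve for Y(s) and write it as one ratio of polynomials.

Y(s) = (5*s^5 + 24)/(s^7 - 3*s^6 - 9*s^5)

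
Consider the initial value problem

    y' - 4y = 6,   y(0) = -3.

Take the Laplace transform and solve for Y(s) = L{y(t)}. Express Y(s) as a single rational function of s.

Y(s) = (-3*s + 6)/(s^2 - 4*s)

Transform both sides with L{·}.
The derivative rules (L{y'} = sY - y(0) = sY - (-3)) turn the left side into (s - 4)Y - (-3).
The right side is L{6} = 6/s.
So (s - 4)Y = 6/s + (-3).
Divide through and combine into a single rational function.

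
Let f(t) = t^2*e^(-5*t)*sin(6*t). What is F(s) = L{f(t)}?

L{sin(6t)} = 6/(s^2 + 36).
Multiplying by e^(-5t) shifts s → s + 5, so L{e^(-5*t)*sin(6*t)} = 6/((s + 5)^2 + 36).
Then apply L{t^2·g(t)} = (-1)^2 d^2/ds^2[G(s)] with G(s) = 6/((s + 5)^2 + 36):
differentiating 2 times and applying the sign gives 36*(s^2 + 10*s + 13)/(s^2 + 10*s + 61)^3.

F(s) = 36*(s^2 + 10*s + 13)/(s^2 + 10*s + 61)^3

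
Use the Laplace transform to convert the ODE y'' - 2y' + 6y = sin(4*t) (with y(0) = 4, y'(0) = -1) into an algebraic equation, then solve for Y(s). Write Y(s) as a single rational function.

Laplace-transform each side.
The derivative rules (L{y''} = s^2 Y - s·y(0) - y'(0) and L{y'} = sY - y(0), with y(0) = 4, y'(0) = -1) turn the left side into (s^2 - 2*s + 6)Y - (4*s - 9).
The right side is L{sin(4*t)} = 4/(s^2 + 16).
So (s^2 - 2*s + 6)Y = 4/(s^2 + 16) + (4*s - 9).
Isolate Y and clear denominators.

Y(s) = (4*s^3 - 9*s^2 + 64*s - 140)/(s^4 - 2*s^3 + 22*s^2 - 32*s + 96)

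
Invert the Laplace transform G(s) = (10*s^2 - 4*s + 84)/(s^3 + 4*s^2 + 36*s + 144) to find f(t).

Factor the denominator: s^3 + 4*s^2 + 36*s + 144 = (s + 4)*(s^2 + 36).
Partial fraction decomposition gives [5/(s + 4)] + [5*s/(s^2 + 36)] + [-24/(s^2 + 36)].
Invert each term: 5/(s + 4) ↔ 5e^(-4t); 5·s/(s^2 + 36) ↔ 5cos(6t); -4·6/(s^2 + 36) ↔ -4sin(6t).

f(t) = -4*sin(6*t) + 5*cos(6*t) + 5*exp(-4*t)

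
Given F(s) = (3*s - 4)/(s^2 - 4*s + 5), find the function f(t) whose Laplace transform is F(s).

f(t) = 2*exp(2*t)*sin(t) + 3*exp(2*t)*cos(t)

Complete the square in the denominator: s^2 - 4*s + 5 = (s - 2)^2 + 1^2.
Split the numerator to match: 3*s - 4 = 3·(s - 2) + 2·1.
Invert each term: 3·(s - 2)/((s - 2)^2 + 1) ↔ 3e^(2t)cos(t); 2·1/((s - 2)^2 + 1) ↔ 2e^(2t)sin(t).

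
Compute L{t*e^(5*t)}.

L{t} = 1!/s^2 = 1/s^2.
By the first shifting theorem, multiplying by e^(5t) replaces s with s - 5.

(s - 5)^(-2)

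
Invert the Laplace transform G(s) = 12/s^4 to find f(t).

f(t) = 2*t^3

Since L{t^3} = 3!/s^4 = 6/s^4, the inverse is t^3, scaled by 2.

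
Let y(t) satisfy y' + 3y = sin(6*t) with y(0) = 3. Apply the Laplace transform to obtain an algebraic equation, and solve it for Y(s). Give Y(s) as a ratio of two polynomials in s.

Y(s) = (3*s^2 + 114)/(s^3 + 3*s^2 + 36*s + 108)

Apply the Laplace transform to the equation.
With L{y'} = sY - y(0) = sY - 3: the LHS transforms to (s + 3)Y - (3).
The right side is L{sin(6*t)} = 6/(s^2 + 36).
So (s + 3)Y = 6/(s^2 + 36) + (3).
Solve for Y(s) and write it as one ratio of polynomials.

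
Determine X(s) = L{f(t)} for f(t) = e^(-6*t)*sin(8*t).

L{sin(8t)} = 8/(s^2 + 64).
By the first shifting theorem, multiplying by e^(-6t) replaces s with s + 6.

X(s) = 8/((s + 6)^2 + 64)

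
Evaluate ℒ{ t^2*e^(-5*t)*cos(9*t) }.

L{cos(9t)} = s/(s^2 + 81).
Multiplying by e^(-5t) shifts s → s + 5, so L{e^(-5*t)*cos(9*t)} = (s + 5)/((s + 5)^2 + 81).
Then apply L{t^2·g(t)} = (-1)^2 d^2/ds^2[G(s)] with G(s) = (s + 5)/((s + 5)^2 + 81):
differentiating 2 times and applying the sign gives 2*(s + 5)*(s^2 + 10*s - 218)/(s^2 + 10*s + 106)^3.

2*(s + 5)*(s^2 + 10*s - 218)/(s^2 + 10*s + 106)^3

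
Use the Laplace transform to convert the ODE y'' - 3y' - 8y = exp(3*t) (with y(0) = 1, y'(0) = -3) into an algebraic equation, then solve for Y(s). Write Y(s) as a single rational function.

Y(s) = (s^2 - 9*s + 19)/(s^3 - 6*s^2 + s + 24)

Transform both sides with L{·}.
The derivative rules (L{y''} = s^2 Y - s·y(0) - y'(0) and L{y'} = sY - y(0), with y(0) = 1, y'(0) = -3) turn the left side into (s^2 - 3*s - 8)Y - (s - 6).
The right side is L{exp(3*t)} = 1/(s - 3).
So (s^2 - 3*s - 8)Y = 1/(s - 3) + (s - 6).
Divide through and combine into a single rational function.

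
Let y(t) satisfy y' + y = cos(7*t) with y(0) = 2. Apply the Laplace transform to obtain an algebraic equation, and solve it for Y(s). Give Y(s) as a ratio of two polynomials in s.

Transform both sides with L{·}.
With L{y'} = sY - y(0) = sY - 2: the LHS transforms to (s + 1)Y - (2).
The right side is L{cos(7*t)} = s/(s^2 + 49).
So (s + 1)Y = s/(s^2 + 49) + (2).
Isolate Y and clear denominators.

Y(s) = (2*s^2 + s + 98)/(s^3 + s^2 + 49*s + 49)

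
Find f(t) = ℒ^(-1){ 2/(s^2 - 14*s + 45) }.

Rewrite the denominator: s^2 - 14*s + 45 = (s - 7)^2 - 4.
The form in (s - 7) signals a first-shifting-theorem factor e^(7t).
Since L{sinh(2t)} = 2/(s^2 - 4), the inverse is e^(7*t)*sinh(2*t).

f(t) = exp(7*t)*sinh(2*t)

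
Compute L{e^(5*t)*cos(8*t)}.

L{cos(8t)} = s/(s^2 + 64).
By the first shifting theorem, multiplying by e^(5t) replaces s with s - 5.

(s - 5)/((s - 5)^2 + 64)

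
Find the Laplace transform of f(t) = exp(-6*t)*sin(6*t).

6/((s + 6)^2 + 36)

L{sin(6t)} = 6/(s^2 + 36).
By the first shifting theorem, multiplying by e^(-6t) replaces s with s + 6.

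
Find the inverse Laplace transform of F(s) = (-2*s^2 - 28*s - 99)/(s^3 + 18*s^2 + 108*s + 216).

Factor the denominator: s^3 + 18*s^2 + 108*s + 216 = (s + 6)^3.
Partial fraction decomposition gives [-2/(s + 6)] + [-4/(s + 6)^2] + [-3/(s + 6)^3].
Invert each term: -2/(s + 6) ↔ -2e^(-6t); -4/(s + 6)^2 ↔ -4t·e^(-6t); -3/(s + 6)^3 ↔ (-3/2)t^2·e^(-6t).

-3*t^2*exp(-6*t)/2 - 4*t*exp(-6*t) - 2*exp(-6*t)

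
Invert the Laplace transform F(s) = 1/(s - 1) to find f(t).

Since L{e^(t)} = 1/(s - 1), the inverse is e^(t).

f(t) = exp(t)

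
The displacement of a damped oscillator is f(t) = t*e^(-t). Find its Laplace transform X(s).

X(s) = (s + 1)^(-2)

L{e^(-t)} = 1/(s + 1).
Then apply L{t·g(t)} = -d/ds[G(s)] with G(s) = 1/(s + 1):
differentiating 1 time and applying the sign gives (s + 1)^(-2).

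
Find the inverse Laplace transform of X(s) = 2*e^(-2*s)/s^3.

Heaviside(t - 2)*((t - 2)^2)

The factor e^(-2s) signals a time shift by c = 2 (second shifting theorem).
L{t^2} = 2!/s^3 = 2/s^3, so L^-1{2/s^3} = t^2.
Hence the inverse is u(t - 2) times that function evaluated at t - 2.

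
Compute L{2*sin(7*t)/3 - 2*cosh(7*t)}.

By linearity of the Laplace transform, transform each term separately.
(-2)·[L{cosh(7t)} = s/(s^2 - 49)]; (2/3)·[L{sin(7t)} = 7/(s^2 + 49)].

-2*s/(s^2 - 49) + 14/(3*(s^2 + 49))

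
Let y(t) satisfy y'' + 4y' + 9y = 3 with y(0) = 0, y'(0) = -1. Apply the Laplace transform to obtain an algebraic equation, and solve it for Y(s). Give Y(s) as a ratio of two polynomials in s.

Apply the Laplace transform to the equation.
Using L{y''} = s^2 Y - s·y(0) - y'(0) and L{y'} = sY - y(0), with y(0) = 0, y'(0) = -1, the left side becomes (s^2 + 4*s + 9)Y - (-1).
The right side is L{3} = 3/s.
So (s^2 + 4*s + 9)Y = 3/s + (-1).
Solve for Y(s) and write it as one ratio of polynomials.

Y(s) = (-s + 3)/(s^3 + 4*s^2 + 9*s)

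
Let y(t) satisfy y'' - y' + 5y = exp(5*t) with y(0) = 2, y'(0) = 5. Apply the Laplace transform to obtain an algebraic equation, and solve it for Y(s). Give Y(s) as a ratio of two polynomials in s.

Y(s) = (2*s^2 - 7*s - 14)/(s^3 - 6*s^2 + 10*s - 25)

Laplace-transform each side.
Using L{y''} = s^2 Y - s·y(0) - y'(0) and L{y'} = sY - y(0), with y(0) = 2, y'(0) = 5, the left side becomes (s^2 - s + 5)Y - (2*s + 3).
The right side is L{exp(5*t)} = 1/(s - 5).
So (s^2 - s + 5)Y = 1/(s - 5) + (2*s + 3).
Isolate Y and clear denominators.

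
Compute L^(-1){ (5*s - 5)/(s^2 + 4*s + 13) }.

Complete the square in the denominator: s^2 + 4*s + 13 = (s + 2)^2 + 3^2.
Split the numerator to match: 5*s - 5 = 5·(s + 2) - 5·3.
Invert each term: 5·(s + 2)/((s + 2)^2 + 9) ↔ 5e^(-2t)cos(3t); -5·3/((s + 2)^2 + 9) ↔ -5e^(-2t)sin(3t).

-5*exp(-2*t)*sin(3*t) + 5*exp(-2*t)*cos(3*t)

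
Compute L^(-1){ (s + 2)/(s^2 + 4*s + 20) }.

exp(-2*t)*cos(4*t)

Rewrite the denominator: s^2 + 4*s + 20 = (s + 2)^2 + 16.
The form in (s + 2) signals a first-shifting-theorem factor e^(-2t).
Since L{cos(4t)} = s/(s^2 + 16), the inverse is e^(-2*t)*cos(4*t).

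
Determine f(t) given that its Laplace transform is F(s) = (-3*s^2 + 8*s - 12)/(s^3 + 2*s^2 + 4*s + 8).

f(t) = 2*sin(2*t) + 2*cos(2*t) - 5*exp(-2*t)

Factor the denominator: s^3 + 2*s^2 + 4*s + 8 = (s + 2)*(s^2 + 4).
Partial fraction decomposition gives [-5/(s + 2)] + [2*s/(s^2 + 4)] + [4/(s^2 + 4)].
Invert each term: -5/(s + 2) ↔ -5e^(-2t); 2·s/(s^2 + 4) ↔ 2cos(2t); 2·2/(s^2 + 4) ↔ 2sin(2t).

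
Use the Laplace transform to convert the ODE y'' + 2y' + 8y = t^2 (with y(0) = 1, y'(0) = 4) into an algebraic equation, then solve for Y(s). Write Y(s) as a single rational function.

Take the Laplace transform of both sides.
Using L{y''} = s^2 Y - s·y(0) - y'(0) and L{y'} = sY - y(0), with y(0) = 1, y'(0) = 4, the left side becomes (s^2 + 2*s + 8)Y - (s + 6).
The right side is L{t^2} = 2/s^3.
So (s^2 + 2*s + 8)Y = 2/s^3 + (s + 6).
Isolate Y and clear denominators.

Y(s) = (s^4 + 6*s^3 + 2)/(s^5 + 2*s^4 + 8*s^3)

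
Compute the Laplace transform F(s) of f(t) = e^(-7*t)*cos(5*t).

L{cos(5t)} = s/(s^2 + 25).
By the first shifting theorem, multiplying by e^(-7t) replaces s with s + 7.

F(s) = (s + 7)/((s + 7)^2 + 25)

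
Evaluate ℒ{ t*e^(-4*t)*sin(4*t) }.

L{sin(4t)} = 4/(s^2 + 16).
Multiplying by e^(-4t) shifts s → s + 4, so L{e^(-4*t)*sin(4*t)} = 4/((s + 4)^2 + 16).
Then apply L{t·g(t)} = -d/ds[G(s)] with G(s) = 4/((s + 4)^2 + 16):
differentiating 1 time and applying the sign gives 8*(s + 4)/(s^2 + 8*s + 32)^2.

8*(s + 4)/(s^2 + 8*s + 32)^2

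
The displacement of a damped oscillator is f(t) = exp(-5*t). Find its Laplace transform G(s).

G(s) = 1/(s + 5)

L{1} = 1/s.
By the first shifting theorem, multiplying by e^(-5t) replaces s with s + 5.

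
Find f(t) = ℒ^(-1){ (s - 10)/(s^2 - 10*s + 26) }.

f(t) = -5*exp(5*t)*sin(t) + exp(5*t)*cos(t)

Complete the square in the denominator: s^2 - 10*s + 26 = (s - 5)^2 + 1^2.
Split the numerator to match: s - 10 = 1·(s - 5) - 5·1.
Invert each term: 1·(s - 5)/((s - 5)^2 + 1) ↔ e^(5t)cos(t); -5·1/((s - 5)^2 + 1) ↔ -5e^(5t)sin(t).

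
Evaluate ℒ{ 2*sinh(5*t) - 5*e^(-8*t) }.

10/(s^2 - 25) - 5/(s + 8)

The transform is linear, so treat each term independently.
(2)·[L{sinh(5t)} = 5/(s^2 - 25)]; (-5)·[L{e^(-8t)} = 1/(s + 8)].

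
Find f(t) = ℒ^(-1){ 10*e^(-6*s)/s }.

The factor e^(-6s) signals a time shift by c = 6 (second shifting theorem).
L{10} = 10/s, so L^-1{10/s} = 10.
Hence the inverse is u(t - 6) times that function evaluated at t - 6.

f(t) = Heaviside(t - 6)*(10)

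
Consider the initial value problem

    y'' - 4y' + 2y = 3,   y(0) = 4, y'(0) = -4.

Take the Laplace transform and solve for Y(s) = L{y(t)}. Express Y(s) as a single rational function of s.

Y(s) = (4*s^2 - 20*s + 3)/(s^3 - 4*s^2 + 2*s)

Apply the Laplace transform to the equation.
Using L{y''} = s^2 Y - s·y(0) - y'(0) and L{y'} = sY - y(0), with y(0) = 4, y'(0) = -4, the left side becomes (s^2 - 4*s + 2)Y - (4*s - 20).
The right side is L{3} = 3/s.
So (s^2 - 4*s + 2)Y = 3/s + (4*s - 20).
Isolate Y and clear denominators.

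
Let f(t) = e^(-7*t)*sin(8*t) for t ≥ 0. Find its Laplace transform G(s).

L{sin(8t)} = 8/(s^2 + 64).
By the first shifting theorem, multiplying by e^(-7t) replaces s with s + 7.

G(s) = 8/((s + 7)^2 + 64)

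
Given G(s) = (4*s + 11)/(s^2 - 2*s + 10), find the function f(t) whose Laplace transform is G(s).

Complete the square in the denominator: s^2 - 2*s + 10 = (s - 1)^2 + 3^2.
Split the numerator to match: 4*s + 11 = 4·(s - 1) + 5·3.
Invert each term: 4·(s - 1)/((s - 1)^2 + 9) ↔ 4e^(t)cos(3t); 5·3/((s - 1)^2 + 9) ↔ 5e^(t)sin(3t).

f(t) = 5*exp(t)*sin(3*t) + 4*exp(t)*cos(3*t)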